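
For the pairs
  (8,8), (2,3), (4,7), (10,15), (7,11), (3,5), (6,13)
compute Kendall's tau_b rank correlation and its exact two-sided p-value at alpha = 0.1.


Step 1: Enumerate the 21 unordered pairs (i,j) with i<j and classify each by sign(x_j-x_i) * sign(y_j-y_i).
  (1,2):dx=-6,dy=-5->C; (1,3):dx=-4,dy=-1->C; (1,4):dx=+2,dy=+7->C; (1,5):dx=-1,dy=+3->D
  (1,6):dx=-5,dy=-3->C; (1,7):dx=-2,dy=+5->D; (2,3):dx=+2,dy=+4->C; (2,4):dx=+8,dy=+12->C
  (2,5):dx=+5,dy=+8->C; (2,6):dx=+1,dy=+2->C; (2,7):dx=+4,dy=+10->C; (3,4):dx=+6,dy=+8->C
  (3,5):dx=+3,dy=+4->C; (3,6):dx=-1,dy=-2->C; (3,7):dx=+2,dy=+6->C; (4,5):dx=-3,dy=-4->C
  (4,6):dx=-7,dy=-10->C; (4,7):dx=-4,dy=-2->C; (5,6):dx=-4,dy=-6->C; (5,7):dx=-1,dy=+2->D
  (6,7):dx=+3,dy=+8->C
Step 2: C = 18, D = 3, total pairs = 21.
Step 3: tau = (C - D)/(n(n-1)/2) = (18 - 3)/21 = 0.714286.
Step 4: Exact two-sided p-value (enumerate n! = 5040 permutations of y under H0): p = 0.030159.
Step 5: alpha = 0.1. reject H0.

tau_b = 0.7143 (C=18, D=3), p = 0.030159, reject H0.


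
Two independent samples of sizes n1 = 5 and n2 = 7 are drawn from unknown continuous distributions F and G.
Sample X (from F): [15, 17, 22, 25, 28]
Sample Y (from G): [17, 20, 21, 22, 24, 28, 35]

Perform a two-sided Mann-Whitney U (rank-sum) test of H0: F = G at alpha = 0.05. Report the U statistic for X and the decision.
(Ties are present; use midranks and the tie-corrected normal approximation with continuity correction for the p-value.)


Step 1: Combine and sort all 12 observations; assign midranks.
sorted (value, group): (15,X), (17,X), (17,Y), (20,Y), (21,Y), (22,X), (22,Y), (24,Y), (25,X), (28,X), (28,Y), (35,Y)
ranks: 15->1, 17->2.5, 17->2.5, 20->4, 21->5, 22->6.5, 22->6.5, 24->8, 25->9, 28->10.5, 28->10.5, 35->12
Step 2: Rank sum for X: R1 = 1 + 2.5 + 6.5 + 9 + 10.5 = 29.5.
Step 3: U_X = R1 - n1(n1+1)/2 = 29.5 - 5*6/2 = 29.5 - 15 = 14.5.
       U_Y = n1*n2 - U_X = 35 - 14.5 = 20.5.
Step 4: Ties are present, so use the tie-corrected normal approximation (with continuity correction) for the p-value.
Step 5: p-value = 0.683167; compare to alpha = 0.05. fail to reject H0.

U_X = 14.5, p = 0.683167, fail to reject H0 at alpha = 0.05.


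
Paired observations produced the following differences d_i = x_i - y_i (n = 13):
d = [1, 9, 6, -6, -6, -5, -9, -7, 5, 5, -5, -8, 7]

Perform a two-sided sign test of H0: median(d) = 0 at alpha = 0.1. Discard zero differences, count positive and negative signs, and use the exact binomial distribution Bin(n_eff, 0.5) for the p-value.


Step 1: Discard zero differences. Original n = 13; n_eff = number of nonzero differences = 13.
Nonzero differences (with sign): +1, +9, +6, -6, -6, -5, -9, -7, +5, +5, -5, -8, +7
Step 2: Count signs: positive = 6, negative = 7.
Step 3: Under H0: P(positive) = 0.5, so the number of positives S ~ Bin(13, 0.5).
Step 4: Two-sided exact p-value = sum of Bin(13,0.5) probabilities at or below the observed probability = 1.000000.
Step 5: alpha = 0.1. fail to reject H0.

n_eff = 13, pos = 6, neg = 7, p = 1.000000, fail to reject H0.


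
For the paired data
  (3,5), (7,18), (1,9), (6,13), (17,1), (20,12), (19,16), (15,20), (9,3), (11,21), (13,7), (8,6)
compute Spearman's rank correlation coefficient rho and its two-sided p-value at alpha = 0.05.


Step 1: Rank x and y separately (midranks; no ties here).
rank(x): 3->2, 7->4, 1->1, 6->3, 17->10, 20->12, 19->11, 15->9, 9->6, 11->7, 13->8, 8->5
rank(y): 5->3, 18->10, 9->6, 13->8, 1->1, 12->7, 16->9, 20->11, 3->2, 21->12, 7->5, 6->4
Step 2: d_i = R_x(i) - R_y(i); compute d_i^2.
  (2-3)^2=1, (4-10)^2=36, (1-6)^2=25, (3-8)^2=25, (10-1)^2=81, (12-7)^2=25, (11-9)^2=4, (9-11)^2=4, (6-2)^2=16, (7-12)^2=25, (8-5)^2=9, (5-4)^2=1
sum(d^2) = 252.
Step 3: rho = 1 - 6*252 / (12*(12^2 - 1)) = 1 - 1512/1716 = 0.118881.
Step 4: Under H0, t = rho * sqrt((n-2)/(1-rho^2)) = 0.3786 ~ t(10).
Step 5: Two-sided p-value from the t-distribution with 10 df = 0.712884.
Step 6: alpha = 0.05. fail to reject H0.

rho = 0.1189, p = 0.712884, fail to reject H0 at alpha = 0.05.


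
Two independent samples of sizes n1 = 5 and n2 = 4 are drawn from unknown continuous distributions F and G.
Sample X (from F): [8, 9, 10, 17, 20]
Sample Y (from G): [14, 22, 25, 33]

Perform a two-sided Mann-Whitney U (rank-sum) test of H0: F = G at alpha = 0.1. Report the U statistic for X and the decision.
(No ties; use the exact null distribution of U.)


Step 1: Combine and sort all 9 observations; assign midranks.
sorted (value, group): (8,X), (9,X), (10,X), (14,Y), (17,X), (20,X), (22,Y), (25,Y), (33,Y)
ranks: 8->1, 9->2, 10->3, 14->4, 17->5, 20->6, 22->7, 25->8, 33->9
Step 2: Rank sum for X: R1 = 1 + 2 + 3 + 5 + 6 = 17.
Step 3: U_X = R1 - n1(n1+1)/2 = 17 - 5*6/2 = 17 - 15 = 2.
       U_Y = n1*n2 - U_X = 20 - 2 = 18.
Step 4: No ties, so the exact null distribution of U (based on enumerating the C(9,5) = 126 equally likely rank assignments) gives the two-sided p-value.
Step 5: p-value = 0.063492; compare to alpha = 0.1. reject H0.

U_X = 2, p = 0.063492, reject H0 at alpha = 0.1.


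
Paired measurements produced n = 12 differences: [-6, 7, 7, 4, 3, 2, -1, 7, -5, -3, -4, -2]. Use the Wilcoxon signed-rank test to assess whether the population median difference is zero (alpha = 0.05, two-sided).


Step 1: Drop any zero differences (none here) and take |d_i|.
|d| = [6, 7, 7, 4, 3, 2, 1, 7, 5, 3, 4, 2]
Step 2: Midrank |d_i| (ties get averaged ranks).
ranks: |6|->9, |7|->11, |7|->11, |4|->6.5, |3|->4.5, |2|->2.5, |1|->1, |7|->11, |5|->8, |3|->4.5, |4|->6.5, |2|->2.5
Step 3: Attach original signs; sum ranks with positive sign and with negative sign.
W+ = 11 + 11 + 6.5 + 4.5 + 2.5 + 11 = 46.5
W- = 9 + 1 + 8 + 4.5 + 6.5 + 2.5 = 31.5
(Check: W+ + W- = 78 should equal n(n+1)/2 = 78.)
Step 4: Test statistic W = min(W+, W-) = 31.5.
Step 5: Ties in |d|, so use the tie-corrected normal approximation.
        E[W] = n(n+1)/4 = 12*13/4 = 39.
        Tie groups: |d|=2 (t=2), |d|=3 (t=2), |d|=4 (t=2), |d|=7 (t=3); sum(t^3 - t) = 42.
        Var[W] = n(n+1)(2n+1)/24 - sum(t^3-t)/48 = 3900/24 - 42/48 = 161.625.
        z = (W - E[W]) / sqrt(Var[W]) = (31.5 - 39) / 12.7132 = -0.5899.
        Two-sided p = 2*Phi(z) = 0.555232.
Step 6: alpha = 0.05. fail to reject H0.

W+ = 46.5, W- = 31.5, W = min = 31.5, p = 0.555232, fail to reject H0.


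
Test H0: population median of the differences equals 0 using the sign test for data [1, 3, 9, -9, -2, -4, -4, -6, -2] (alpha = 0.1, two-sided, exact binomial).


Step 1: Discard zero differences. Original n = 9; n_eff = number of nonzero differences = 9.
Nonzero differences (with sign): +1, +3, +9, -9, -2, -4, -4, -6, -2
Step 2: Count signs: positive = 3, negative = 6.
Step 3: Under H0: P(positive) = 0.5, so the number of positives S ~ Bin(9, 0.5).
Step 4: Two-sided exact p-value = sum of Bin(9,0.5) probabilities at or below the observed probability = 0.507812.
Step 5: alpha = 0.1. fail to reject H0.

n_eff = 9, pos = 3, neg = 6, p = 0.507812, fail to reject H0.


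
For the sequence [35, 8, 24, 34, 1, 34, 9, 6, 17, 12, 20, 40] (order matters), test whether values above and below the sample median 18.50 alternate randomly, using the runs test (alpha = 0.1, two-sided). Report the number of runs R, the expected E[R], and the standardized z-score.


Step 1: Compute median = 18.50; label A = above, B = below.
Labels in order: ABAABABBBBAA  (n_A = 6, n_B = 6)
Step 2: Count runs R = 7.
Step 3: Under H0 (random ordering), E[R] = 2*n_A*n_B/(n_A+n_B) + 1 = 2*6*6/12 + 1 = 7.0000.
        Var[R] = 2*n_A*n_B*(2*n_A*n_B - n_A - n_B) / ((n_A+n_B)^2 * (n_A+n_B-1)) = 4320/1584 = 2.7273.
        SD[R] = 1.6514.
Step 4: R = E[R], so z = 0 with no continuity correction.
Step 5: Two-sided p-value via normal approximation = 2*(1 - Phi(|z|)) = 1.000000.
Step 6: alpha = 0.1. fail to reject H0.

R = 7, z = 0.0000, p = 1.000000, fail to reject H0.


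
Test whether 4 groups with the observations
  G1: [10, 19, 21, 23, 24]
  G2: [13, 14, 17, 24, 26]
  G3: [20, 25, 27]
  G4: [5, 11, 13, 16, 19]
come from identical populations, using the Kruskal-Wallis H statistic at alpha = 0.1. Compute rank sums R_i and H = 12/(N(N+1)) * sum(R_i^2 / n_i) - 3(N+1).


Step 1: Combine all N = 18 observations and assign midranks.
sorted (value, group, rank): (5,G4,1), (10,G1,2), (11,G4,3), (13,G2,4.5), (13,G4,4.5), (14,G2,6), (16,G4,7), (17,G2,8), (19,G1,9.5), (19,G4,9.5), (20,G3,11), (21,G1,12), (23,G1,13), (24,G1,14.5), (24,G2,14.5), (25,G3,16), (26,G2,17), (27,G3,18)
Step 2: Sum ranks within each group.
R_1 = 51 (n_1 = 5)
R_2 = 50 (n_2 = 5)
R_3 = 45 (n_3 = 3)
R_4 = 25 (n_4 = 5)
Step 3: H = 12/(N(N+1)) * sum(R_i^2/n_i) - 3(N+1)
     = 12/(18*19) * (51^2/5 + 50^2/5 + 45^2/3 + 25^2/5) - 3*19
     = 0.035088 * 1820.2 - 57
     = 6.866667.
Step 4: Ties present; correction factor C = 1 - 18/(18^3 - 18) = 0.996904. Corrected H = 6.866667 / 0.996904 = 6.887992.
Step 5: Under H0, H ~ chi^2(3); p-value = 0.075555.
Step 6: alpha = 0.1. reject H0.

H = 6.8880, df = 3, p = 0.075555, reject H0.


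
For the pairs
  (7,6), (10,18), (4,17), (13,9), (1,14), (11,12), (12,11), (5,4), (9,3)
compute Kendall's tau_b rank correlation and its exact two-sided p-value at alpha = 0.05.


Step 1: Enumerate the 36 unordered pairs (i,j) with i<j and classify each by sign(x_j-x_i) * sign(y_j-y_i).
  (1,2):dx=+3,dy=+12->C; (1,3):dx=-3,dy=+11->D; (1,4):dx=+6,dy=+3->C; (1,5):dx=-6,dy=+8->D
  (1,6):dx=+4,dy=+6->C; (1,7):dx=+5,dy=+5->C; (1,8):dx=-2,dy=-2->C; (1,9):dx=+2,dy=-3->D
  (2,3):dx=-6,dy=-1->C; (2,4):dx=+3,dy=-9->D; (2,5):dx=-9,dy=-4->C; (2,6):dx=+1,dy=-6->D
  (2,7):dx=+2,dy=-7->D; (2,8):dx=-5,dy=-14->C; (2,9):dx=-1,dy=-15->C; (3,4):dx=+9,dy=-8->D
  (3,5):dx=-3,dy=-3->C; (3,6):dx=+7,dy=-5->D; (3,7):dx=+8,dy=-6->D; (3,8):dx=+1,dy=-13->D
  (3,9):dx=+5,dy=-14->D; (4,5):dx=-12,dy=+5->D; (4,6):dx=-2,dy=+3->D; (4,7):dx=-1,dy=+2->D
  (4,8):dx=-8,dy=-5->C; (4,9):dx=-4,dy=-6->C; (5,6):dx=+10,dy=-2->D; (5,7):dx=+11,dy=-3->D
  (5,8):dx=+4,dy=-10->D; (5,9):dx=+8,dy=-11->D; (6,7):dx=+1,dy=-1->D; (6,8):dx=-6,dy=-8->C
  (6,9):dx=-2,dy=-9->C; (7,8):dx=-7,dy=-7->C; (7,9):dx=-3,dy=-8->C; (8,9):dx=+4,dy=-1->D
Step 2: C = 16, D = 20, total pairs = 36.
Step 3: tau = (C - D)/(n(n-1)/2) = (16 - 20)/36 = -0.111111.
Step 4: Exact two-sided p-value (enumerate n! = 362880 permutations of y under H0): p = 0.761414.
Step 5: alpha = 0.05. fail to reject H0.

tau_b = -0.1111 (C=16, D=20), p = 0.761414, fail to reject H0.


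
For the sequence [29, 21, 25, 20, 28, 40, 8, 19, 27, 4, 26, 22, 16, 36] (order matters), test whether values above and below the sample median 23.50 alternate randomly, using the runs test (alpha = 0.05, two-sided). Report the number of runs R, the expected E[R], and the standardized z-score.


Step 1: Compute median = 23.50; label A = above, B = below.
Labels in order: ABABAABBABABBA  (n_A = 7, n_B = 7)
Step 2: Count runs R = 11.
Step 3: Under H0 (random ordering), E[R] = 2*n_A*n_B/(n_A+n_B) + 1 = 2*7*7/14 + 1 = 8.0000.
        Var[R] = 2*n_A*n_B*(2*n_A*n_B - n_A - n_B) / ((n_A+n_B)^2 * (n_A+n_B-1)) = 8232/2548 = 3.2308.
        SD[R] = 1.7974.
Step 4: Continuity-corrected z = (R - 0.5 - E[R]) / SD[R] = (11 - 0.5 - 8.0000) / 1.7974 = 1.3909.
Step 5: Two-sided p-value via normal approximation = 2*(1 - Phi(|z|)) = 0.164264.
Step 6: alpha = 0.05. fail to reject H0.

R = 11, z = 1.3909, p = 0.164264, fail to reject H0.


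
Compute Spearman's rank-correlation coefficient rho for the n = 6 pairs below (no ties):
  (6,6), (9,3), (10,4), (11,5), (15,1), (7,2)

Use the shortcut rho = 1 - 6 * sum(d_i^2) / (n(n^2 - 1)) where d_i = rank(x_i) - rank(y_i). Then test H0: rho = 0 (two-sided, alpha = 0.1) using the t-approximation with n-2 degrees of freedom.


Step 1: Rank x and y separately (midranks; no ties here).
rank(x): 6->1, 9->3, 10->4, 11->5, 15->6, 7->2
rank(y): 6->6, 3->3, 4->4, 5->5, 1->1, 2->2
Step 2: d_i = R_x(i) - R_y(i); compute d_i^2.
  (1-6)^2=25, (3-3)^2=0, (4-4)^2=0, (5-5)^2=0, (6-1)^2=25, (2-2)^2=0
sum(d^2) = 50.
Step 3: rho = 1 - 6*50 / (6*(6^2 - 1)) = 1 - 300/210 = -0.428571.
Step 4: Under H0, t = rho * sqrt((n-2)/(1-rho^2)) = -0.9487 ~ t(4).
Step 5: Two-sided p-value from the t-distribution with 4 df = 0.396501.
Step 6: alpha = 0.1. fail to reject H0.

rho = -0.4286, p = 0.396501, fail to reject H0 at alpha = 0.1.


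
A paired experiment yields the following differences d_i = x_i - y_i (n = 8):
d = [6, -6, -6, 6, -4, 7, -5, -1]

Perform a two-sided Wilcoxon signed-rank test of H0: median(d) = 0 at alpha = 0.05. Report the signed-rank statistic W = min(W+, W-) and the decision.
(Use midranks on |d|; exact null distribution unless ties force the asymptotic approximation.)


Step 1: Drop any zero differences (none here) and take |d_i|.
|d| = [6, 6, 6, 6, 4, 7, 5, 1]
Step 2: Midrank |d_i| (ties get averaged ranks).
ranks: |6|->5.5, |6|->5.5, |6|->5.5, |6|->5.5, |4|->2, |7|->8, |5|->3, |1|->1
Step 3: Attach original signs; sum ranks with positive sign and with negative sign.
W+ = 5.5 + 5.5 + 8 = 19
W- = 5.5 + 5.5 + 2 + 3 + 1 = 17
(Check: W+ + W- = 36 should equal n(n+1)/2 = 36.)
Step 4: Test statistic W = min(W+, W-) = 17.
Step 5: Ties in |d|, so use the tie-corrected normal approximation.
        E[W] = n(n+1)/4 = 8*9/4 = 18.
        Tie groups: |d|=6 (t=4); sum(t^3 - t) = 60.
        Var[W] = n(n+1)(2n+1)/24 - sum(t^3-t)/48 = 1224/24 - 60/48 = 49.75.
        z = (W - E[W]) / sqrt(Var[W]) = (17 - 18) / 7.0534 = -0.1418.
        Two-sided p = 2*Phi(z) = 0.887257.
Step 6: alpha = 0.05. fail to reject H0.

W+ = 19, W- = 17, W = min = 17, p = 0.887257, fail to reject H0.


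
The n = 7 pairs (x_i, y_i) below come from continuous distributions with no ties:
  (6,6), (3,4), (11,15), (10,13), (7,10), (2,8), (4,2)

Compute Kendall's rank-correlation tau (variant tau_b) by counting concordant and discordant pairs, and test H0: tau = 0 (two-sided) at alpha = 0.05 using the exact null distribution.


Step 1: Enumerate the 21 unordered pairs (i,j) with i<j and classify each by sign(x_j-x_i) * sign(y_j-y_i).
  (1,2):dx=-3,dy=-2->C; (1,3):dx=+5,dy=+9->C; (1,4):dx=+4,dy=+7->C; (1,5):dx=+1,dy=+4->C
  (1,6):dx=-4,dy=+2->D; (1,7):dx=-2,dy=-4->C; (2,3):dx=+8,dy=+11->C; (2,4):dx=+7,dy=+9->C
  (2,5):dx=+4,dy=+6->C; (2,6):dx=-1,dy=+4->D; (2,7):dx=+1,dy=-2->D; (3,4):dx=-1,dy=-2->C
  (3,5):dx=-4,dy=-5->C; (3,6):dx=-9,dy=-7->C; (3,7):dx=-7,dy=-13->C; (4,5):dx=-3,dy=-3->C
  (4,6):dx=-8,dy=-5->C; (4,7):dx=-6,dy=-11->C; (5,6):dx=-5,dy=-2->C; (5,7):dx=-3,dy=-8->C
  (6,7):dx=+2,dy=-6->D
Step 2: C = 17, D = 4, total pairs = 21.
Step 3: tau = (C - D)/(n(n-1)/2) = (17 - 4)/21 = 0.619048.
Step 4: Exact two-sided p-value (enumerate n! = 5040 permutations of y under H0): p = 0.069048.
Step 5: alpha = 0.05. fail to reject H0.

tau_b = 0.6190 (C=17, D=4), p = 0.069048, fail to reject H0.


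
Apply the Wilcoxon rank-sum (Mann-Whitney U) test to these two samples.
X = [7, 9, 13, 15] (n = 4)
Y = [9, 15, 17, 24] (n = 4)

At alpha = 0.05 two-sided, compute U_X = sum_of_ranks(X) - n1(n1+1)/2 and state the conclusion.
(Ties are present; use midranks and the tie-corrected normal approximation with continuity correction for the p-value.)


Step 1: Combine and sort all 8 observations; assign midranks.
sorted (value, group): (7,X), (9,X), (9,Y), (13,X), (15,X), (15,Y), (17,Y), (24,Y)
ranks: 7->1, 9->2.5, 9->2.5, 13->4, 15->5.5, 15->5.5, 17->7, 24->8
Step 2: Rank sum for X: R1 = 1 + 2.5 + 4 + 5.5 = 13.
Step 3: U_X = R1 - n1(n1+1)/2 = 13 - 4*5/2 = 13 - 10 = 3.
       U_Y = n1*n2 - U_X = 16 - 3 = 13.
Step 4: Ties are present, so use the tie-corrected normal approximation (with continuity correction) for the p-value.
Step 5: p-value = 0.188582; compare to alpha = 0.05. fail to reject H0.

U_X = 3, p = 0.188582, fail to reject H0 at alpha = 0.05.


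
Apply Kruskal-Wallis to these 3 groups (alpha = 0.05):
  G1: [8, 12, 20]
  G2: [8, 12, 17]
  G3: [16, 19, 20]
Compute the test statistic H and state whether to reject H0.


Step 1: Combine all N = 9 observations and assign midranks.
sorted (value, group, rank): (8,G1,1.5), (8,G2,1.5), (12,G1,3.5), (12,G2,3.5), (16,G3,5), (17,G2,6), (19,G3,7), (20,G1,8.5), (20,G3,8.5)
Step 2: Sum ranks within each group.
R_1 = 13.5 (n_1 = 3)
R_2 = 11 (n_2 = 3)
R_3 = 20.5 (n_3 = 3)
Step 3: H = 12/(N(N+1)) * sum(R_i^2/n_i) - 3(N+1)
     = 12/(9*10) * (13.5^2/3 + 11^2/3 + 20.5^2/3) - 3*10
     = 0.133333 * 241.167 - 30
     = 2.155556.
Step 4: Ties present; correction factor C = 1 - 18/(9^3 - 9) = 0.975000. Corrected H = 2.155556 / 0.975000 = 2.210826.
Step 5: Under H0, H ~ chi^2(2); p-value = 0.331074.
Step 6: alpha = 0.05. fail to reject H0.

H = 2.2108, df = 2, p = 0.331074, fail to reject H0.


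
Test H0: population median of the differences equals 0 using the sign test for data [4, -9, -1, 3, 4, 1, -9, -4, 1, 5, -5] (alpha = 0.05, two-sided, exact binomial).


Step 1: Discard zero differences. Original n = 11; n_eff = number of nonzero differences = 11.
Nonzero differences (with sign): +4, -9, -1, +3, +4, +1, -9, -4, +1, +5, -5
Step 2: Count signs: positive = 6, negative = 5.
Step 3: Under H0: P(positive) = 0.5, so the number of positives S ~ Bin(11, 0.5).
Step 4: Two-sided exact p-value = sum of Bin(11,0.5) probabilities at or below the observed probability = 1.000000.
Step 5: alpha = 0.05. fail to reject H0.

n_eff = 11, pos = 6, neg = 5, p = 1.000000, fail to reject H0.


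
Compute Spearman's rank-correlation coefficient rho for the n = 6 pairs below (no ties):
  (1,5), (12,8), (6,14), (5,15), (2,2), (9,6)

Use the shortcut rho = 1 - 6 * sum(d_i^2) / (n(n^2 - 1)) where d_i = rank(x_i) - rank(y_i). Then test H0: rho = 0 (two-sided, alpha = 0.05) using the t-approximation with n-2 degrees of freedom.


Step 1: Rank x and y separately (midranks; no ties here).
rank(x): 1->1, 12->6, 6->4, 5->3, 2->2, 9->5
rank(y): 5->2, 8->4, 14->5, 15->6, 2->1, 6->3
Step 2: d_i = R_x(i) - R_y(i); compute d_i^2.
  (1-2)^2=1, (6-4)^2=4, (4-5)^2=1, (3-6)^2=9, (2-1)^2=1, (5-3)^2=4
sum(d^2) = 20.
Step 3: rho = 1 - 6*20 / (6*(6^2 - 1)) = 1 - 120/210 = 0.428571.
Step 4: Under H0, t = rho * sqrt((n-2)/(1-rho^2)) = 0.9487 ~ t(4).
Step 5: Two-sided p-value from the t-distribution with 4 df = 0.396501.
Step 6: alpha = 0.05. fail to reject H0.

rho = 0.4286, p = 0.396501, fail to reject H0 at alpha = 0.05.


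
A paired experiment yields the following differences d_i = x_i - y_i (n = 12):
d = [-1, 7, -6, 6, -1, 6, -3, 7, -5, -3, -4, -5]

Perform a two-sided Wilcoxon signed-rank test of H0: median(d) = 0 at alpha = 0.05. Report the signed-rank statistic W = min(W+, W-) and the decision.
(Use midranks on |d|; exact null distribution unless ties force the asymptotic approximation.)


Step 1: Drop any zero differences (none here) and take |d_i|.
|d| = [1, 7, 6, 6, 1, 6, 3, 7, 5, 3, 4, 5]
Step 2: Midrank |d_i| (ties get averaged ranks).
ranks: |1|->1.5, |7|->11.5, |6|->9, |6|->9, |1|->1.5, |6|->9, |3|->3.5, |7|->11.5, |5|->6.5, |3|->3.5, |4|->5, |5|->6.5
Step 3: Attach original signs; sum ranks with positive sign and with negative sign.
W+ = 11.5 + 9 + 9 + 11.5 = 41
W- = 1.5 + 9 + 1.5 + 3.5 + 6.5 + 3.5 + 5 + 6.5 = 37
(Check: W+ + W- = 78 should equal n(n+1)/2 = 78.)
Step 4: Test statistic W = min(W+, W-) = 37.
Step 5: Ties in |d|, so use the tie-corrected normal approximation.
        E[W] = n(n+1)/4 = 12*13/4 = 39.
        Tie groups: |d|=1 (t=2), |d|=3 (t=2), |d|=5 (t=2), |d|=6 (t=3), |d|=7 (t=2); sum(t^3 - t) = 48.
        Var[W] = n(n+1)(2n+1)/24 - sum(t^3-t)/48 = 3900/24 - 48/48 = 161.5.
        z = (W - E[W]) / sqrt(Var[W]) = (37 - 39) / 12.7083 = -0.1574.
        Two-sided p = 2*Phi(z) = 0.874947.
Step 6: alpha = 0.05. fail to reject H0.

W+ = 41, W- = 37, W = min = 37, p = 0.874947, fail to reject H0.


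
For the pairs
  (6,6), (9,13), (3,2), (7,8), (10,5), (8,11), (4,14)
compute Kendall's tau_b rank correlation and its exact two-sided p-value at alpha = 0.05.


Step 1: Enumerate the 21 unordered pairs (i,j) with i<j and classify each by sign(x_j-x_i) * sign(y_j-y_i).
  (1,2):dx=+3,dy=+7->C; (1,3):dx=-3,dy=-4->C; (1,4):dx=+1,dy=+2->C; (1,5):dx=+4,dy=-1->D
  (1,6):dx=+2,dy=+5->C; (1,7):dx=-2,dy=+8->D; (2,3):dx=-6,dy=-11->C; (2,4):dx=-2,dy=-5->C
  (2,5):dx=+1,dy=-8->D; (2,6):dx=-1,dy=-2->C; (2,7):dx=-5,dy=+1->D; (3,4):dx=+4,dy=+6->C
  (3,5):dx=+7,dy=+3->C; (3,6):dx=+5,dy=+9->C; (3,7):dx=+1,dy=+12->C; (4,5):dx=+3,dy=-3->D
  (4,6):dx=+1,dy=+3->C; (4,7):dx=-3,dy=+6->D; (5,6):dx=-2,dy=+6->D; (5,7):dx=-6,dy=+9->D
  (6,7):dx=-4,dy=+3->D
Step 2: C = 12, D = 9, total pairs = 21.
Step 3: tau = (C - D)/(n(n-1)/2) = (12 - 9)/21 = 0.142857.
Step 4: Exact two-sided p-value (enumerate n! = 5040 permutations of y under H0): p = 0.772619.
Step 5: alpha = 0.05. fail to reject H0.

tau_b = 0.1429 (C=12, D=9), p = 0.772619, fail to reject H0.


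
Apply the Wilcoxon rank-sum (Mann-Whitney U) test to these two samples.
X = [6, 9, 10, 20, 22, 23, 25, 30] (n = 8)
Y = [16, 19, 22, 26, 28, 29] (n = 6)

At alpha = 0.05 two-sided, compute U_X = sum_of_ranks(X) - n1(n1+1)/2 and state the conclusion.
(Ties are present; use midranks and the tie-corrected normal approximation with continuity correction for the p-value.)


Step 1: Combine and sort all 14 observations; assign midranks.
sorted (value, group): (6,X), (9,X), (10,X), (16,Y), (19,Y), (20,X), (22,X), (22,Y), (23,X), (25,X), (26,Y), (28,Y), (29,Y), (30,X)
ranks: 6->1, 9->2, 10->3, 16->4, 19->5, 20->6, 22->7.5, 22->7.5, 23->9, 25->10, 26->11, 28->12, 29->13, 30->14
Step 2: Rank sum for X: R1 = 1 + 2 + 3 + 6 + 7.5 + 9 + 10 + 14 = 52.5.
Step 3: U_X = R1 - n1(n1+1)/2 = 52.5 - 8*9/2 = 52.5 - 36 = 16.5.
       U_Y = n1*n2 - U_X = 48 - 16.5 = 31.5.
Step 4: Ties are present, so use the tie-corrected normal approximation (with continuity correction) for the p-value.
Step 5: p-value = 0.365629; compare to alpha = 0.05. fail to reject H0.

U_X = 16.5, p = 0.365629, fail to reject H0 at alpha = 0.05.


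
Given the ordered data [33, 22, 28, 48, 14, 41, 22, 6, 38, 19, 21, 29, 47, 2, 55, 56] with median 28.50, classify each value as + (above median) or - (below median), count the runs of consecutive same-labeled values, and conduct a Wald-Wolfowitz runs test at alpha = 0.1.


Step 1: Compute median = 28.50; label A = above, B = below.
Labels in order: ABBABABBABBAABAA  (n_A = 8, n_B = 8)
Step 2: Count runs R = 11.
Step 3: Under H0 (random ordering), E[R] = 2*n_A*n_B/(n_A+n_B) + 1 = 2*8*8/16 + 1 = 9.0000.
        Var[R] = 2*n_A*n_B*(2*n_A*n_B - n_A - n_B) / ((n_A+n_B)^2 * (n_A+n_B-1)) = 14336/3840 = 3.7333.
        SD[R] = 1.9322.
Step 4: Continuity-corrected z = (R - 0.5 - E[R]) / SD[R] = (11 - 0.5 - 9.0000) / 1.9322 = 0.7763.
Step 5: Two-sided p-value via normal approximation = 2*(1 - Phi(|z|)) = 0.437558.
Step 6: alpha = 0.1. fail to reject H0.

R = 11, z = 0.7763, p = 0.437558, fail to reject H0.


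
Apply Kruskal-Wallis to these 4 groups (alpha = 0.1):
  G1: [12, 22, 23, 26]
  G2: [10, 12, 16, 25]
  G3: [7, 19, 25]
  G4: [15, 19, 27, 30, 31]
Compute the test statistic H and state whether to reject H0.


Step 1: Combine all N = 16 observations and assign midranks.
sorted (value, group, rank): (7,G3,1), (10,G2,2), (12,G1,3.5), (12,G2,3.5), (15,G4,5), (16,G2,6), (19,G3,7.5), (19,G4,7.5), (22,G1,9), (23,G1,10), (25,G2,11.5), (25,G3,11.5), (26,G1,13), (27,G4,14), (30,G4,15), (31,G4,16)
Step 2: Sum ranks within each group.
R_1 = 35.5 (n_1 = 4)
R_2 = 23 (n_2 = 4)
R_3 = 20 (n_3 = 3)
R_4 = 57.5 (n_4 = 5)
Step 3: H = 12/(N(N+1)) * sum(R_i^2/n_i) - 3(N+1)
     = 12/(16*17) * (35.5^2/4 + 23^2/4 + 20^2/3 + 57.5^2/5) - 3*17
     = 0.044118 * 1241.9 - 51
     = 3.789522.
Step 4: Ties present; correction factor C = 1 - 18/(16^3 - 16) = 0.995588. Corrected H = 3.789522 / 0.995588 = 3.806315.
Step 5: Under H0, H ~ chi^2(3); p-value = 0.283152.
Step 6: alpha = 0.1. fail to reject H0.

H = 3.8063, df = 3, p = 0.283152, fail to reject H0.


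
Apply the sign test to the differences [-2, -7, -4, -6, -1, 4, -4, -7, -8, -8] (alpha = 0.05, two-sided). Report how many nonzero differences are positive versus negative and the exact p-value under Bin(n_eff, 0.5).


Step 1: Discard zero differences. Original n = 10; n_eff = number of nonzero differences = 10.
Nonzero differences (with sign): -2, -7, -4, -6, -1, +4, -4, -7, -8, -8
Step 2: Count signs: positive = 1, negative = 9.
Step 3: Under H0: P(positive) = 0.5, so the number of positives S ~ Bin(10, 0.5).
Step 4: Two-sided exact p-value = sum of Bin(10,0.5) probabilities at or below the observed probability = 0.021484.
Step 5: alpha = 0.05. reject H0.

n_eff = 10, pos = 1, neg = 9, p = 0.021484, reject H0.


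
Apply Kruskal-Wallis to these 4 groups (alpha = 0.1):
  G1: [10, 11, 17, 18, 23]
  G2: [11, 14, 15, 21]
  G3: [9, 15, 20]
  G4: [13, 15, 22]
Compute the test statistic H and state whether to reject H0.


Step 1: Combine all N = 15 observations and assign midranks.
sorted (value, group, rank): (9,G3,1), (10,G1,2), (11,G1,3.5), (11,G2,3.5), (13,G4,5), (14,G2,6), (15,G2,8), (15,G3,8), (15,G4,8), (17,G1,10), (18,G1,11), (20,G3,12), (21,G2,13), (22,G4,14), (23,G1,15)
Step 2: Sum ranks within each group.
R_1 = 41.5 (n_1 = 5)
R_2 = 30.5 (n_2 = 4)
R_3 = 21 (n_3 = 3)
R_4 = 27 (n_4 = 3)
Step 3: H = 12/(N(N+1)) * sum(R_i^2/n_i) - 3(N+1)
     = 12/(15*16) * (41.5^2/5 + 30.5^2/4 + 21^2/3 + 27^2/3) - 3*16
     = 0.050000 * 967.013 - 48
     = 0.350625.
Step 4: Ties present; correction factor C = 1 - 30/(15^3 - 15) = 0.991071. Corrected H = 0.350625 / 0.991071 = 0.353784.
Step 5: Under H0, H ~ chi^2(3); p-value = 0.949615.
Step 6: alpha = 0.1. fail to reject H0.

H = 0.3538, df = 3, p = 0.949615, fail to reject H0.


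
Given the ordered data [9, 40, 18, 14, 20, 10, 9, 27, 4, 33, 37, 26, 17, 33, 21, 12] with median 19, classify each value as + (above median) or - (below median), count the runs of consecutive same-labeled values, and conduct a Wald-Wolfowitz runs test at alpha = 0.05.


Step 1: Compute median = 19; label A = above, B = below.
Labels in order: BABBABBABAAABAAB  (n_A = 8, n_B = 8)
Step 2: Count runs R = 11.
Step 3: Under H0 (random ordering), E[R] = 2*n_A*n_B/(n_A+n_B) + 1 = 2*8*8/16 + 1 = 9.0000.
        Var[R] = 2*n_A*n_B*(2*n_A*n_B - n_A - n_B) / ((n_A+n_B)^2 * (n_A+n_B-1)) = 14336/3840 = 3.7333.
        SD[R] = 1.9322.
Step 4: Continuity-corrected z = (R - 0.5 - E[R]) / SD[R] = (11 - 0.5 - 9.0000) / 1.9322 = 0.7763.
Step 5: Two-sided p-value via normal approximation = 2*(1 - Phi(|z|)) = 0.437558.
Step 6: alpha = 0.05. fail to reject H0.

R = 11, z = 0.7763, p = 0.437558, fail to reject H0.


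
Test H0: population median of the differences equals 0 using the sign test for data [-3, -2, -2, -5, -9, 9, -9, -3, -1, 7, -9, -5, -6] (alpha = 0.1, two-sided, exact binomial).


Step 1: Discard zero differences. Original n = 13; n_eff = number of nonzero differences = 13.
Nonzero differences (with sign): -3, -2, -2, -5, -9, +9, -9, -3, -1, +7, -9, -5, -6
Step 2: Count signs: positive = 2, negative = 11.
Step 3: Under H0: P(positive) = 0.5, so the number of positives S ~ Bin(13, 0.5).
Step 4: Two-sided exact p-value = sum of Bin(13,0.5) probabilities at or below the observed probability = 0.022461.
Step 5: alpha = 0.1. reject H0.

n_eff = 13, pos = 2, neg = 11, p = 0.022461, reject H0.


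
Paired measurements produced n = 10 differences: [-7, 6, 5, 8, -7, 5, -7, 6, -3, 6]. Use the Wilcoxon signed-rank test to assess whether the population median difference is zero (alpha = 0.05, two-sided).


Step 1: Drop any zero differences (none here) and take |d_i|.
|d| = [7, 6, 5, 8, 7, 5, 7, 6, 3, 6]
Step 2: Midrank |d_i| (ties get averaged ranks).
ranks: |7|->8, |6|->5, |5|->2.5, |8|->10, |7|->8, |5|->2.5, |7|->8, |6|->5, |3|->1, |6|->5
Step 3: Attach original signs; sum ranks with positive sign and with negative sign.
W+ = 5 + 2.5 + 10 + 2.5 + 5 + 5 = 30
W- = 8 + 8 + 8 + 1 = 25
(Check: W+ + W- = 55 should equal n(n+1)/2 = 55.)
Step 4: Test statistic W = min(W+, W-) = 25.
Step 5: Ties in |d|, so use the tie-corrected normal approximation.
        E[W] = n(n+1)/4 = 10*11/4 = 27.5.
        Tie groups: |d|=5 (t=2), |d|=6 (t=3), |d|=7 (t=3); sum(t^3 - t) = 54.
        Var[W] = n(n+1)(2n+1)/24 - sum(t^3-t)/48 = 2310/24 - 54/48 = 95.125.
        z = (W - E[W]) / sqrt(Var[W]) = (25 - 27.5) / 9.7532 = -0.2563.
        Two-sided p = 2*Phi(z) = 0.797699.
Step 6: alpha = 0.05. fail to reject H0.

W+ = 30, W- = 25, W = min = 25, p = 0.797699, fail to reject H0.


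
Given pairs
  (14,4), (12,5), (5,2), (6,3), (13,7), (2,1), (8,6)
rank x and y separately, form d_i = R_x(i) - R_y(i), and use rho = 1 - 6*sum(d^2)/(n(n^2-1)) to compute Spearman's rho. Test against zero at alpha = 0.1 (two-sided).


Step 1: Rank x and y separately (midranks; no ties here).
rank(x): 14->7, 12->5, 5->2, 6->3, 13->6, 2->1, 8->4
rank(y): 4->4, 5->5, 2->2, 3->3, 7->7, 1->1, 6->6
Step 2: d_i = R_x(i) - R_y(i); compute d_i^2.
  (7-4)^2=9, (5-5)^2=0, (2-2)^2=0, (3-3)^2=0, (6-7)^2=1, (1-1)^2=0, (4-6)^2=4
sum(d^2) = 14.
Step 3: rho = 1 - 6*14 / (7*(7^2 - 1)) = 1 - 84/336 = 0.750000.
Step 4: Under H0, t = rho * sqrt((n-2)/(1-rho^2)) = 2.5355 ~ t(5).
Step 5: Two-sided p-value from the t-distribution with 5 df = 0.052181.
Step 6: alpha = 0.1. reject H0.

rho = 0.7500, p = 0.052181, reject H0 at alpha = 0.1.


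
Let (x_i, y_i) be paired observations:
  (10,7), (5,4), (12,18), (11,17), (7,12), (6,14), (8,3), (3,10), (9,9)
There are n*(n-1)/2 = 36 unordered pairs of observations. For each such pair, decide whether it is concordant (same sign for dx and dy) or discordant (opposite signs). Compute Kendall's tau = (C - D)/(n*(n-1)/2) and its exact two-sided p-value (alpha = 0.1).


Step 1: Enumerate the 36 unordered pairs (i,j) with i<j and classify each by sign(x_j-x_i) * sign(y_j-y_i).
  (1,2):dx=-5,dy=-3->C; (1,3):dx=+2,dy=+11->C; (1,4):dx=+1,dy=+10->C; (1,5):dx=-3,dy=+5->D
  (1,6):dx=-4,dy=+7->D; (1,7):dx=-2,dy=-4->C; (1,8):dx=-7,dy=+3->D; (1,9):dx=-1,dy=+2->D
  (2,3):dx=+7,dy=+14->C; (2,4):dx=+6,dy=+13->C; (2,5):dx=+2,dy=+8->C; (2,6):dx=+1,dy=+10->C
  (2,7):dx=+3,dy=-1->D; (2,8):dx=-2,dy=+6->D; (2,9):dx=+4,dy=+5->C; (3,4):dx=-1,dy=-1->C
  (3,5):dx=-5,dy=-6->C; (3,6):dx=-6,dy=-4->C; (3,7):dx=-4,dy=-15->C; (3,8):dx=-9,dy=-8->C
  (3,9):dx=-3,dy=-9->C; (4,5):dx=-4,dy=-5->C; (4,6):dx=-5,dy=-3->C; (4,7):dx=-3,dy=-14->C
  (4,8):dx=-8,dy=-7->C; (4,9):dx=-2,dy=-8->C; (5,6):dx=-1,dy=+2->D; (5,7):dx=+1,dy=-9->D
  (5,8):dx=-4,dy=-2->C; (5,9):dx=+2,dy=-3->D; (6,7):dx=+2,dy=-11->D; (6,8):dx=-3,dy=-4->C
  (6,9):dx=+3,dy=-5->D; (7,8):dx=-5,dy=+7->D; (7,9):dx=+1,dy=+6->C; (8,9):dx=+6,dy=-1->D
Step 2: C = 23, D = 13, total pairs = 36.
Step 3: tau = (C - D)/(n(n-1)/2) = (23 - 13)/36 = 0.277778.
Step 4: Exact two-sided p-value (enumerate n! = 362880 permutations of y under H0): p = 0.358488.
Step 5: alpha = 0.1. fail to reject H0.

tau_b = 0.2778 (C=23, D=13), p = 0.358488, fail to reject H0.


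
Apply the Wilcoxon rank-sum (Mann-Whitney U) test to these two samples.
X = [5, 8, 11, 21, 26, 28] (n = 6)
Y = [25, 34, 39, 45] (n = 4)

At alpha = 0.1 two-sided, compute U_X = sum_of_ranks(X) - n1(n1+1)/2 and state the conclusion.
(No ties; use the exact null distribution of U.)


Step 1: Combine and sort all 10 observations; assign midranks.
sorted (value, group): (5,X), (8,X), (11,X), (21,X), (25,Y), (26,X), (28,X), (34,Y), (39,Y), (45,Y)
ranks: 5->1, 8->2, 11->3, 21->4, 25->5, 26->6, 28->7, 34->8, 39->9, 45->10
Step 2: Rank sum for X: R1 = 1 + 2 + 3 + 4 + 6 + 7 = 23.
Step 3: U_X = R1 - n1(n1+1)/2 = 23 - 6*7/2 = 23 - 21 = 2.
       U_Y = n1*n2 - U_X = 24 - 2 = 22.
Step 4: No ties, so the exact null distribution of U (based on enumerating the C(10,6) = 210 equally likely rank assignments) gives the two-sided p-value.
Step 5: p-value = 0.038095; compare to alpha = 0.1. reject H0.

U_X = 2, p = 0.038095, reject H0 at alpha = 0.1.


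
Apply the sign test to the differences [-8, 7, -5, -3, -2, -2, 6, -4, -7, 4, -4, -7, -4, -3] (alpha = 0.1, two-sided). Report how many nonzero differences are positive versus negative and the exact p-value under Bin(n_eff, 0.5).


Step 1: Discard zero differences. Original n = 14; n_eff = number of nonzero differences = 14.
Nonzero differences (with sign): -8, +7, -5, -3, -2, -2, +6, -4, -7, +4, -4, -7, -4, -3
Step 2: Count signs: positive = 3, negative = 11.
Step 3: Under H0: P(positive) = 0.5, so the number of positives S ~ Bin(14, 0.5).
Step 4: Two-sided exact p-value = sum of Bin(14,0.5) probabilities at or below the observed probability = 0.057373.
Step 5: alpha = 0.1. reject H0.

n_eff = 14, pos = 3, neg = 11, p = 0.057373, reject H0.


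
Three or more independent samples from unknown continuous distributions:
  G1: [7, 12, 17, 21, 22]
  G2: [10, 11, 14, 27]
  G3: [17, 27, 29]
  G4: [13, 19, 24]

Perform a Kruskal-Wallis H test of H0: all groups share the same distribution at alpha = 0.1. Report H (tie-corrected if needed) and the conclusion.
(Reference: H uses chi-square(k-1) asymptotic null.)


Step 1: Combine all N = 15 observations and assign midranks.
sorted (value, group, rank): (7,G1,1), (10,G2,2), (11,G2,3), (12,G1,4), (13,G4,5), (14,G2,6), (17,G1,7.5), (17,G3,7.5), (19,G4,9), (21,G1,10), (22,G1,11), (24,G4,12), (27,G2,13.5), (27,G3,13.5), (29,G3,15)
Step 2: Sum ranks within each group.
R_1 = 33.5 (n_1 = 5)
R_2 = 24.5 (n_2 = 4)
R_3 = 36 (n_3 = 3)
R_4 = 26 (n_4 = 3)
Step 3: H = 12/(N(N+1)) * sum(R_i^2/n_i) - 3(N+1)
     = 12/(15*16) * (33.5^2/5 + 24.5^2/4 + 36^2/3 + 26^2/3) - 3*16
     = 0.050000 * 1031.85 - 48
     = 3.592292.
Step 4: Ties present; correction factor C = 1 - 12/(15^3 - 15) = 0.996429. Corrected H = 3.592292 / 0.996429 = 3.605167.
Step 5: Under H0, H ~ chi^2(3); p-value = 0.307376.
Step 6: alpha = 0.1. fail to reject H0.

H = 3.6052, df = 3, p = 0.307376, fail to reject H0.


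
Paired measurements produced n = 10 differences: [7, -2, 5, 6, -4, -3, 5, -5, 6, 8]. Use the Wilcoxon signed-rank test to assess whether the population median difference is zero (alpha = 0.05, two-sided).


Step 1: Drop any zero differences (none here) and take |d_i|.
|d| = [7, 2, 5, 6, 4, 3, 5, 5, 6, 8]
Step 2: Midrank |d_i| (ties get averaged ranks).
ranks: |7|->9, |2|->1, |5|->5, |6|->7.5, |4|->3, |3|->2, |5|->5, |5|->5, |6|->7.5, |8|->10
Step 3: Attach original signs; sum ranks with positive sign and with negative sign.
W+ = 9 + 5 + 7.5 + 5 + 7.5 + 10 = 44
W- = 1 + 3 + 2 + 5 = 11
(Check: W+ + W- = 55 should equal n(n+1)/2 = 55.)
Step 4: Test statistic W = min(W+, W-) = 11.
Step 5: Ties in |d|, so use the tie-corrected normal approximation.
        E[W] = n(n+1)/4 = 10*11/4 = 27.5.
        Tie groups: |d|=5 (t=3), |d|=6 (t=2); sum(t^3 - t) = 30.
        Var[W] = n(n+1)(2n+1)/24 - sum(t^3-t)/48 = 2310/24 - 30/48 = 95.625.
        z = (W - E[W]) / sqrt(Var[W]) = (11 - 27.5) / 9.7788 = -1.6873.
        Two-sided p = 2*Phi(z) = 0.091541.
Step 6: alpha = 0.05. fail to reject H0.

W+ = 44, W- = 11, W = min = 11, p = 0.091541, fail to reject H0.


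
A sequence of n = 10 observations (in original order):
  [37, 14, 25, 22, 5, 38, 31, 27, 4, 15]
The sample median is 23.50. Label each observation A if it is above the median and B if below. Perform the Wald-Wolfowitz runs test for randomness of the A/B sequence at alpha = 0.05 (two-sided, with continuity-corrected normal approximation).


Step 1: Compute median = 23.50; label A = above, B = below.
Labels in order: ABABBAAABB  (n_A = 5, n_B = 5)
Step 2: Count runs R = 6.
Step 3: Under H0 (random ordering), E[R] = 2*n_A*n_B/(n_A+n_B) + 1 = 2*5*5/10 + 1 = 6.0000.
        Var[R] = 2*n_A*n_B*(2*n_A*n_B - n_A - n_B) / ((n_A+n_B)^2 * (n_A+n_B-1)) = 2000/900 = 2.2222.
        SD[R] = 1.4907.
Step 4: R = E[R], so z = 0 with no continuity correction.
Step 5: Two-sided p-value via normal approximation = 2*(1 - Phi(|z|)) = 1.000000.
Step 6: alpha = 0.05. fail to reject H0.

R = 6, z = 0.0000, p = 1.000000, fail to reject H0.


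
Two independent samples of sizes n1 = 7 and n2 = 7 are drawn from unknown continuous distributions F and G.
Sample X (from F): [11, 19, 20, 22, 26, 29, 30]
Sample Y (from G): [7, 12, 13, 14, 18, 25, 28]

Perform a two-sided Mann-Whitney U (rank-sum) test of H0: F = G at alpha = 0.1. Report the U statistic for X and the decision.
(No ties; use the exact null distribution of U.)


Step 1: Combine and sort all 14 observations; assign midranks.
sorted (value, group): (7,Y), (11,X), (12,Y), (13,Y), (14,Y), (18,Y), (19,X), (20,X), (22,X), (25,Y), (26,X), (28,Y), (29,X), (30,X)
ranks: 7->1, 11->2, 12->3, 13->4, 14->5, 18->6, 19->7, 20->8, 22->9, 25->10, 26->11, 28->12, 29->13, 30->14
Step 2: Rank sum for X: R1 = 2 + 7 + 8 + 9 + 11 + 13 + 14 = 64.
Step 3: U_X = R1 - n1(n1+1)/2 = 64 - 7*8/2 = 64 - 28 = 36.
       U_Y = n1*n2 - U_X = 49 - 36 = 13.
Step 4: No ties, so the exact null distribution of U (based on enumerating the C(14,7) = 3432 equally likely rank assignments) gives the two-sided p-value.
Step 5: p-value = 0.164918; compare to alpha = 0.1. fail to reject H0.

U_X = 36, p = 0.164918, fail to reject H0 at alpha = 0.1.


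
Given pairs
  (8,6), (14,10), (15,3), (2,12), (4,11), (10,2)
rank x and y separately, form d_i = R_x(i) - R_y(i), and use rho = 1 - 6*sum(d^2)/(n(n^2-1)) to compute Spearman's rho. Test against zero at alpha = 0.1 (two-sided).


Step 1: Rank x and y separately (midranks; no ties here).
rank(x): 8->3, 14->5, 15->6, 2->1, 4->2, 10->4
rank(y): 6->3, 10->4, 3->2, 12->6, 11->5, 2->1
Step 2: d_i = R_x(i) - R_y(i); compute d_i^2.
  (3-3)^2=0, (5-4)^2=1, (6-2)^2=16, (1-6)^2=25, (2-5)^2=9, (4-1)^2=9
sum(d^2) = 60.
Step 3: rho = 1 - 6*60 / (6*(6^2 - 1)) = 1 - 360/210 = -0.714286.
Step 4: Under H0, t = rho * sqrt((n-2)/(1-rho^2)) = -2.0412 ~ t(4).
Step 5: Two-sided p-value from the t-distribution with 4 df = 0.110787.
Step 6: alpha = 0.1. fail to reject H0.

rho = -0.7143, p = 0.110787, fail to reject H0 at alpha = 0.1.


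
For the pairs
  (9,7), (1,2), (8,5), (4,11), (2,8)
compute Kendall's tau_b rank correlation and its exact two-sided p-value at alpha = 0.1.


Step 1: Enumerate the 10 unordered pairs (i,j) with i<j and classify each by sign(x_j-x_i) * sign(y_j-y_i).
  (1,2):dx=-8,dy=-5->C; (1,3):dx=-1,dy=-2->C; (1,4):dx=-5,dy=+4->D; (1,5):dx=-7,dy=+1->D
  (2,3):dx=+7,dy=+3->C; (2,4):dx=+3,dy=+9->C; (2,5):dx=+1,dy=+6->C; (3,4):dx=-4,dy=+6->D
  (3,5):dx=-6,dy=+3->D; (4,5):dx=-2,dy=-3->C
Step 2: C = 6, D = 4, total pairs = 10.
Step 3: tau = (C - D)/(n(n-1)/2) = (6 - 4)/10 = 0.200000.
Step 4: Exact two-sided p-value (enumerate n! = 120 permutations of y under H0): p = 0.816667.
Step 5: alpha = 0.1. fail to reject H0.

tau_b = 0.2000 (C=6, D=4), p = 0.816667, fail to reject H0.


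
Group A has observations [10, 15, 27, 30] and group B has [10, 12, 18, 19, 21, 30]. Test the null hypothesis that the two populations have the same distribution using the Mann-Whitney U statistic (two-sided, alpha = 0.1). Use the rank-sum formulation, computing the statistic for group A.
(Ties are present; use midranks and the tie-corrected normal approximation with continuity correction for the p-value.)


Step 1: Combine and sort all 10 observations; assign midranks.
sorted (value, group): (10,X), (10,Y), (12,Y), (15,X), (18,Y), (19,Y), (21,Y), (27,X), (30,X), (30,Y)
ranks: 10->1.5, 10->1.5, 12->3, 15->4, 18->5, 19->6, 21->7, 27->8, 30->9.5, 30->9.5
Step 2: Rank sum for X: R1 = 1.5 + 4 + 8 + 9.5 = 23.
Step 3: U_X = R1 - n1(n1+1)/2 = 23 - 4*5/2 = 23 - 10 = 13.
       U_Y = n1*n2 - U_X = 24 - 13 = 11.
Step 4: Ties are present, so use the tie-corrected normal approximation (with continuity correction) for the p-value.
Step 5: p-value = 0.914589; compare to alpha = 0.1. fail to reject H0.

U_X = 13, p = 0.914589, fail to reject H0 at alpha = 0.1.


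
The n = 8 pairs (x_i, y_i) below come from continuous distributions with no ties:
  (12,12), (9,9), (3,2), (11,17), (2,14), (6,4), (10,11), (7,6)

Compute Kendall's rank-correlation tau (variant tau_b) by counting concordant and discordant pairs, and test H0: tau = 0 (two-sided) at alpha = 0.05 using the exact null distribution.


Step 1: Enumerate the 28 unordered pairs (i,j) with i<j and classify each by sign(x_j-x_i) * sign(y_j-y_i).
  (1,2):dx=-3,dy=-3->C; (1,3):dx=-9,dy=-10->C; (1,4):dx=-1,dy=+5->D; (1,5):dx=-10,dy=+2->D
  (1,6):dx=-6,dy=-8->C; (1,7):dx=-2,dy=-1->C; (1,8):dx=-5,dy=-6->C; (2,3):dx=-6,dy=-7->C
  (2,4):dx=+2,dy=+8->C; (2,5):dx=-7,dy=+5->D; (2,6):dx=-3,dy=-5->C; (2,7):dx=+1,dy=+2->C
  (2,8):dx=-2,dy=-3->C; (3,4):dx=+8,dy=+15->C; (3,5):dx=-1,dy=+12->D; (3,6):dx=+3,dy=+2->C
  (3,7):dx=+7,dy=+9->C; (3,8):dx=+4,dy=+4->C; (4,5):dx=-9,dy=-3->C; (4,6):dx=-5,dy=-13->C
  (4,7):dx=-1,dy=-6->C; (4,8):dx=-4,dy=-11->C; (5,6):dx=+4,dy=-10->D; (5,7):dx=+8,dy=-3->D
  (5,8):dx=+5,dy=-8->D; (6,7):dx=+4,dy=+7->C; (6,8):dx=+1,dy=+2->C; (7,8):dx=-3,dy=-5->C
Step 2: C = 21, D = 7, total pairs = 28.
Step 3: tau = (C - D)/(n(n-1)/2) = (21 - 7)/28 = 0.500000.
Step 4: Exact two-sided p-value (enumerate n! = 40320 permutations of y under H0): p = 0.108681.
Step 5: alpha = 0.05. fail to reject H0.

tau_b = 0.5000 (C=21, D=7), p = 0.108681, fail to reject H0.
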